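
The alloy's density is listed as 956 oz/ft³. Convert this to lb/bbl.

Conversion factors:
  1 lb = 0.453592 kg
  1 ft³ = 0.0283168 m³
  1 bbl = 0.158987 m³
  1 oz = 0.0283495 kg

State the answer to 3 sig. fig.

956 oz/ft³ × 0.0283495 kg/oz ÷ 0.0283168 m³/ft³ = 957.104 kg/m³
957.104 kg/m³ ÷ 0.453592 kg/lb × 0.158987 m³/bbl = 335.471 lb/bbl

335 lb/bbl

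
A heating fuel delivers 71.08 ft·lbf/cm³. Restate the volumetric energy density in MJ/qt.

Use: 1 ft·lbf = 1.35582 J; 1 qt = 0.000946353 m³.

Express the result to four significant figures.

71.08 ft·lbf/cm³ × 1.35582 J/ft·lbf ÷ 10⁻⁶ m³/cm³ = 9.63717×10⁷ J/m³
9.63717×10⁷ J/m³ ÷ 1000000 J/MJ × 0.000946353 m³/qt = 0.0912016 MJ/qt

0.09120 MJ/qt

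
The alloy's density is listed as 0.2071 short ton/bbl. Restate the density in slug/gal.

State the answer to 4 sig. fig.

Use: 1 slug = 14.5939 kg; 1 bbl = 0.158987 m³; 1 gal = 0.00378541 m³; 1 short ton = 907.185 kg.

0.2071 short ton/bbl × 907.185 kg/short ton ÷ 0.158987 m³/bbl = 1181.72 kg/m³
1181.72 kg/m³ ÷ 14.5939 kg/slug × 0.00378541 m³/gal = 0.306518 slug/gal

0.3065 slug/gal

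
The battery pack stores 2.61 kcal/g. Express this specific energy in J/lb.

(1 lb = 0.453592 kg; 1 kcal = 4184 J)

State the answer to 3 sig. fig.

2.61 kcal/g × 4184 J/kcal ÷ 0.001 kg/g = 1.09202×10⁷ J/kg
1.09202×10⁷ J/kg × 0.453592 kg/lb = 4.95332×10⁶ J/lb

4.95×10⁶ J/lb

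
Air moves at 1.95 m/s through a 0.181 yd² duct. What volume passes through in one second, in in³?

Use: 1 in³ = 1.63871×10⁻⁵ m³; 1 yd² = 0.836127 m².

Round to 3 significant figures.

0.181 yd² × 0.836127 → 0.151339 m²
V = v × A × t = 1.95 m/s × 0.151339 m² × 1 s = 0.295111 m³
0.295111 m³ ÷ (1.63871×10⁻⁵ m³/in³) = 18008.7 in³

1.80×10⁴ in³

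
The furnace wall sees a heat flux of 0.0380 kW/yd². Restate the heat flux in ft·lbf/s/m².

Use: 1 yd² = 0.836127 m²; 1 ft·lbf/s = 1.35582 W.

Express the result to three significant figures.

0.0380 kW/yd² × 1000 W/kW ÷ 0.836127 m²/yd² = 45.4476 W/m²
45.4476 W/m² ÷ 1.35582 W/ft·lbf/s = 33.5204 ft·lbf/s/m²

33.5 ft·lbf/s/m²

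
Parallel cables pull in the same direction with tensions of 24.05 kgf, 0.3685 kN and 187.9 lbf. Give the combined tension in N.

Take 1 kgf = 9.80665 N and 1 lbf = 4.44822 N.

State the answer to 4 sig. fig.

24.05 kgf × 9.80665 = 235.85 N
0.3685 kN × 1000 = 368.5 N
187.9 lbf × 4.44822 = 835.821 N
Combined: 235.85 + 368.5 + 835.821 = 1440.17 N

1440 N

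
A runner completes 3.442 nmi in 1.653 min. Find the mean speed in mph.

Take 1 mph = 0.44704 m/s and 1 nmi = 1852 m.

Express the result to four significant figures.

143.8 mph

3.442 nmi × 1852 → 6374.58 m
1.653 min × 60 → 99.18 s
v = d / t = 6374.58 m / 99.18 s = 64.2728 m/s
64.2728 m/s ÷ (0.44704 m/s/mph) = 143.774 mph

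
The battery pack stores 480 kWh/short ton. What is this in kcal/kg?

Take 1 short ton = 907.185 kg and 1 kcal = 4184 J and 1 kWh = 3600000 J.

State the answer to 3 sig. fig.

480 kWh/short ton × 3600000 J/kWh ÷ 907.185 kg/short ton = 1.90479×10⁶ J/kg
1.90479×10⁶ J/kg ÷ 4184 J/kcal = 455.256 kcal/kg

455 kcal/kg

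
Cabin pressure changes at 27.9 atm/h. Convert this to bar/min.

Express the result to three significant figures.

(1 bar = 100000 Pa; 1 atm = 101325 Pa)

0.471 bar/min

27.9 atm/h × 101325 Pa/atm ÷ 3600 s/h = 785.269 Pa/s
785.269 Pa/s ÷ 100000 Pa/bar × 60 s/min = 0.471161 bar/min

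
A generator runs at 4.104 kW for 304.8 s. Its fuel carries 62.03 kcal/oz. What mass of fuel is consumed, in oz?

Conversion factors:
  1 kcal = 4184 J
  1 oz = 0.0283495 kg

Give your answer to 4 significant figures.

4.104 kW → 4104 W
E = P × t = 4104 × 304.8 = 1.2509×10⁶ J
62.03 kcal/oz → 9.15478×10⁶ J/kg
m = E / e_s = 1.2509×10⁶ / 9.15478×10⁶ = 0.136639 kg
In oz: 0.136639 / 0.0283495 = 4.8198 oz

4.820 oz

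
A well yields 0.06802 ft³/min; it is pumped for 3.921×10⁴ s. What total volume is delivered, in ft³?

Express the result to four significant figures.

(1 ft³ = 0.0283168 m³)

0.06802 ft³/min → 3.21018×10⁻⁵ m³/s
V = Q × t = 3.21018×10⁻⁵ × 39210 = 1.25871 m³
In ft³: 1.25871 / 0.0283168 = 44.451 ft³

44.45 ft³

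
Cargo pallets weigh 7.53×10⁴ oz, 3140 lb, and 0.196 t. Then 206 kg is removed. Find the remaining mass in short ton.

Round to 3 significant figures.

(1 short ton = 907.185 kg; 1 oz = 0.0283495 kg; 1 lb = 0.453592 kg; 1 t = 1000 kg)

7.53×10⁴ oz × 0.0283495 = 2134.72 kg
3140 lb × 0.453592 = 1424.28 kg
0.196 t × 1000 = 196 kg
206 kg (already kg)
Sum: 2134.72 + 1424.28 + 196 − 206 = 3549 kg
In short ton: 3549 / 907.185 = 3.9121 short ton

3.91 short ton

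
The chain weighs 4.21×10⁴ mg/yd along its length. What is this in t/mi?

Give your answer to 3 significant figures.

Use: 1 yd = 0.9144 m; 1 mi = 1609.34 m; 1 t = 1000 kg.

0.0741 t/mi

4.21×10⁴ mg/yd × 10⁻⁶ kg/mg ÷ 0.9144 m/yd = 0.0460411 kg/m
0.0460411 kg/m ÷ 1000 kg/t × 1609.34 m/mi = 0.0740958 t/mi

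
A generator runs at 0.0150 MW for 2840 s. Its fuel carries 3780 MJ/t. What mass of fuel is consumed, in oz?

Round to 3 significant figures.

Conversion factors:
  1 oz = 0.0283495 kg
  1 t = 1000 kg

0.0150 MW → 15000 W
E = P × t = 15000 × 2840 = 4.26×10⁷ J
3780 MJ/t → 3.78×10⁶ J/kg
m = E / e_s = 4.26×10⁷ / 3.78×10⁶ = 11.2698 kg
In oz: 11.2698 / 0.0283495 = 397.531 oz

398 oz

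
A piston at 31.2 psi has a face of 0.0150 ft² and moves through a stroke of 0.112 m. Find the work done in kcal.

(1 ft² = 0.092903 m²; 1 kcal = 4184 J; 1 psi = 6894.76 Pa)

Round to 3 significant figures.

31.2 psi → 215117 Pa
0.0150 ft² → 0.00139354 m²
F = P × A = 215117 × 0.00139354 = 299.774 N
W = F × d = 299.774 × 0.112 = 33.5747 J
In kcal: 33.5747 / 4184 = 0.00802455 kcal

0.00802 kcal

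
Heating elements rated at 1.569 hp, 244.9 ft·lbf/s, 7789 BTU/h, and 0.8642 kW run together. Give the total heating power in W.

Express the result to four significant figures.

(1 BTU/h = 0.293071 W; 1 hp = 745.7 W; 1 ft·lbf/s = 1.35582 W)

1.569 hp × 745.7 = 1170 W
244.9 ft·lbf/s × 1.35582 = 332.04 W
7789 BTU/h × 0.293071 = 2282.73 W
0.8642 kW × 1000 = 864.2 W
Total: 1170 + 332.04 + 2282.73 + 864.2 = 4648.97 W

4649 W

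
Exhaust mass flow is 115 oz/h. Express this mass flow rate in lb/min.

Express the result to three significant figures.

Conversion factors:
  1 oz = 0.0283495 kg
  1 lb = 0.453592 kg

0.120 lb/min

115 oz/h × 0.0283495 kg/oz ÷ 3600 s/h = 9.05609×10⁻⁴ kg/s
9.05609×10⁻⁴ kg/s ÷ 0.453592 kg/lb × 60 s/min = 0.119792 lb/min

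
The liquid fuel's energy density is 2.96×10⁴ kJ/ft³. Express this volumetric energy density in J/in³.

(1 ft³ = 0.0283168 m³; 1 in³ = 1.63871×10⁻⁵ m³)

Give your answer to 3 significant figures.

2.96×10⁴ kJ/ft³ × 1000 J/kJ ÷ 0.0283168 m³/ft³ = 1.04532×10⁹ J/m³
1.04532×10⁹ J/m³ × 1.63871×10⁻⁵ m³/in³ = 17129.8 J/in³

1.71×10⁴ J/in³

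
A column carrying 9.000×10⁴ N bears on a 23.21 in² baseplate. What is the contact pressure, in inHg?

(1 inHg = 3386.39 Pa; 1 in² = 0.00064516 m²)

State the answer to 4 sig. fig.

1775 inHg

23.21 in² × 0.00064516 = 0.0149742 m²
P = F / A = 90000 N / 0.0149742 m² = 6.01034×10⁶ Pa
6.01034×10⁶ Pa ÷ (3386.39 Pa/inHg) = 1774.85 inHg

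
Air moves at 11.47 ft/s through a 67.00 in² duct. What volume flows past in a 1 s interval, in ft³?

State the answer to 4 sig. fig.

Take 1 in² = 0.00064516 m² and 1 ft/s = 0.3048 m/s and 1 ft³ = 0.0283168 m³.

5.337 ft³

11.47 ft/s × 0.3048 = 3.49606 m/s
67.00 in² × 0.00064516 = 0.0432257 m²
V = v × A × t = 3.49606 m/s × 0.0432257 m² × 1 s = 0.15112 m³
0.15112 m³ ÷ (0.0283168 m³/ft³) = 5.33676 ft³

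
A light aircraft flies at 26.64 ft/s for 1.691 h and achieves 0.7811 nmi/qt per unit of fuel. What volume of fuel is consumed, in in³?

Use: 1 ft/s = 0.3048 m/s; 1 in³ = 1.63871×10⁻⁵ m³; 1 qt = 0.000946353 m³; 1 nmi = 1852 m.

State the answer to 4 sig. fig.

26.64 ft/s → 8.11987 m/s
1.691 h → 6087.6 s
d = v × t = 8.11987 × 6087.6 = 49430.5 m
0.7811 nmi/qt → 1.5286×10⁶ m/m³
V = d / (distance per unit fuel) = 49430.5 / 1.5286×10⁶ = 0.0323371 m³
In in³: 0.0323371 / 1.63871×10⁻⁵ = 1973.33 in³

1973 in³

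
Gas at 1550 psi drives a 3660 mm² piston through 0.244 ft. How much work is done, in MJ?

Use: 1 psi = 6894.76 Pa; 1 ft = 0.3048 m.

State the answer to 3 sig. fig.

1550 psi → 1.06869×10⁷ Pa
3660 mm² → 0.00366 m²
F = P × A = 1.06869×10⁷ × 0.00366 = 39114.1 N
0.244 ft → 0.0743712 m
W = F × d = 39114.1 × 0.0743712 = 2908.96 J
In MJ: 2908.96 / 1000000 = 0.00290896 MJ

0.00291 MJ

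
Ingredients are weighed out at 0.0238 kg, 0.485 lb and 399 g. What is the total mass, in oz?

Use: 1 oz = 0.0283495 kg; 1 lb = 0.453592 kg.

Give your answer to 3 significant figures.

0.0238 kg (already kg)
0.485 lb × 0.453592 = 0.219992 kg
399 g × 0.001 = 0.399 kg
Combined: 0.0238 + 0.219992 + 0.399 = 0.642792 kg
In oz: 0.642792 / 0.0283495 = 22.6738 oz

22.7 oz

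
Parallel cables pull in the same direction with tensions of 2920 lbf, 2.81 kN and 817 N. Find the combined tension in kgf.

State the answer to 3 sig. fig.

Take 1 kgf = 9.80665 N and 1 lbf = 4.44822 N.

1690 kgf

2920 lbf × 4.44822 → 12988.8 N
2.81 kN × 1000 → 2810 N
817 N (already N)
Total: 12988.8 + 2810 + 817 = 16615.8 N
In kgf: 16615.8 / 9.80665 = 1694.34 kgf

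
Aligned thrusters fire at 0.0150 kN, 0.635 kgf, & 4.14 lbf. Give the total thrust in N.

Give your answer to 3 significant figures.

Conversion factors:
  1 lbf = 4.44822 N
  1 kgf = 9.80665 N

39.6 N

0.0150 kN × 1000 = 15 N
0.635 kgf × 9.80665 = 6.22722 N
4.14 lbf × 4.44822 = 18.4156 N
Combined: 15 + 6.22722 + 18.4156 = 39.6428 N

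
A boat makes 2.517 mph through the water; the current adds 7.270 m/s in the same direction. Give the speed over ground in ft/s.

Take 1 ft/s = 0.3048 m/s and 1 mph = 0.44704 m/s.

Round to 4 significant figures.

27.54 ft/s

2.517 mph × 0.44704 → 1.1252 m/s
7.270 m/s (already m/s)
Total: 1.1252 + 7.27 = 8.3952 m/s
In ft/s: 8.3952 / 0.3048 = 27.5433 ft/s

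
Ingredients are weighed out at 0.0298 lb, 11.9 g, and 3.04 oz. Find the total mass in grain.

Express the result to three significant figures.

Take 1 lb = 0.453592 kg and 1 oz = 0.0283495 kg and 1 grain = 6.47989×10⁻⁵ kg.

0.0298 lb × 0.453592 = 0.013517 kg
11.9 g × 0.001 = 0.0119 kg
3.04 oz × 0.0283495 = 0.0861825 kg
Total: 0.013517 + 0.0119 + 0.0861825 = 0.111599 kg
In grain: 0.111599 / 6.47989×10⁻⁵ = 1722.24 grain

1720 grain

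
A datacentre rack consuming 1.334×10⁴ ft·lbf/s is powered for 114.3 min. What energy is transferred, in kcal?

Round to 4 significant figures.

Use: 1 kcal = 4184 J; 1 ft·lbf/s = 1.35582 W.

1.334×10⁴ ft·lbf/s × 1.35582 → 18086.6 W
114.3 min × 60 → 6858 s
E = P × t = 18086.6 W × 6858 s = 1.24038×10⁸ J
1.24038×10⁸ J ÷ (4184 J/kcal) = 29645.8 kcal

2.965×10⁴ kcal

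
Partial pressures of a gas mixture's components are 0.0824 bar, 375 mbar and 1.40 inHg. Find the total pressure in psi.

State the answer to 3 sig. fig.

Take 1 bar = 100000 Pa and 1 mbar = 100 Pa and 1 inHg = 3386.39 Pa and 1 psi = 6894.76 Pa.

0.0824 bar × 100000 = 8240 Pa
375 mbar × 100 = 37500 Pa
1.40 inHg × 3386.39 = 4740.95 Pa
Total: 8240 + 37500 + 4740.95 = 50481 Pa
In psi: 50481 / 6894.76 = 7.32165 psi

7.32 psi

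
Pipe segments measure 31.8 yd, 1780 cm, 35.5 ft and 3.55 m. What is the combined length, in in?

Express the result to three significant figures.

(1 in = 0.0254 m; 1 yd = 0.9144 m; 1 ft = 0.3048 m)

31.8 yd × 0.9144 = 29.0779 m
1780 cm × 0.01 = 17.8 m
35.5 ft × 0.3048 = 10.8204 m
3.55 m (already m)
Sum: 29.0779 + 17.8 + 10.8204 + 3.55 = 61.2483 m
In in: 61.2483 / 0.0254 = 2411.35 in

2410 in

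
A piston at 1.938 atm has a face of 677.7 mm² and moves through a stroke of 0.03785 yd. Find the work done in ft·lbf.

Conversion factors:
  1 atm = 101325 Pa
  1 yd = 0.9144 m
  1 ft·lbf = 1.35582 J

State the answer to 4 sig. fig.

3.397 ft·lbf

1.938 atm → 196368 Pa
677.7 mm² → 6.777×10⁻⁴ m²
F = P × A = 196368 × 6.777×10⁻⁴ = 133.079 N
0.03785 yd → 0.03461 m
W = F × d = 133.079 × 0.03461 = 4.60586 J
In ft·lbf: 4.60586 / 1.35582 = 3.3971 ft·lbf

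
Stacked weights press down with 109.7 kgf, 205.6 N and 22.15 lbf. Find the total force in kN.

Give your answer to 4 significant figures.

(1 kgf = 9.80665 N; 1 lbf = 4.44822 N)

1.380 kN

109.7 kgf × 9.80665 = 1075.79 N
205.6 N (already N)
22.15 lbf × 4.44822 = 98.5281 N
Combined: 1075.79 + 205.6 + 98.5281 = 1379.92 N
In kN: 1379.92 / 1000 = 1.37992 kN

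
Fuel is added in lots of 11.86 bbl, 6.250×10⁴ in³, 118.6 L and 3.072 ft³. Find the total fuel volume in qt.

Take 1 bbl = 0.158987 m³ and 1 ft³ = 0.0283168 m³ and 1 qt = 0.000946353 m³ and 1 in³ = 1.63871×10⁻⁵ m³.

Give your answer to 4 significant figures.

11.86 bbl × 0.158987 = 1.88559 m³
6.250×10⁴ in³ × 1.63871×10⁻⁵ = 1.02419 m³
118.6 L × 0.001 = 0.1186 m³
3.072 ft³ × 0.0283168 = 0.0869892 m³
Sum: 1.88559 + 1.02419 + 0.1186 + 0.0869892 = 3.11537 m³
In qt: 3.11537 / 0.000946353 = 3291.97 qt

3292 qt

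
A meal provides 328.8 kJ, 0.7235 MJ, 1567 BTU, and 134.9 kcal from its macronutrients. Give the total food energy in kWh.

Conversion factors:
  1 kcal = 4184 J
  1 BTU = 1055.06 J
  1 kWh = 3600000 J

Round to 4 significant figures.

0.9083 kWh

328.8 kJ × 1000 = 328800 J
0.7235 MJ × 1000000 = 723500 J
1567 BTU × 1055.06 = 1.65328×10⁶ J
134.9 kcal × 4184 = 564422 J
Combined: 328800 + 723500 + 1.65328×10⁶ + 564422 = 3.27×10⁶ J
In kWh: 3.27×10⁶ / 3600000 = 0.908333 kWh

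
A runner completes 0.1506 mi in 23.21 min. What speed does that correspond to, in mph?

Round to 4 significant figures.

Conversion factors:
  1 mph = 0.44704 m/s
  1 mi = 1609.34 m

0.1506 mi × 1609.34 = 242.367 m
23.21 min × 60 = 1392.6 s
v = d / t = 242.367 m / 1392.6 s = 0.174039 m/s
0.174039 m/s ÷ (0.44704 m/s/mph) = 0.389314 mph

0.3893 mph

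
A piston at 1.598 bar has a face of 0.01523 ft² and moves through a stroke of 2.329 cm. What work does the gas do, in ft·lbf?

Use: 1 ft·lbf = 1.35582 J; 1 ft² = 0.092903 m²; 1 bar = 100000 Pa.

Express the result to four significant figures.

3.884 ft·lbf

1.598 bar → 159800 Pa
0.01523 ft² → 0.00141491 m²
F = P × A = 159800 × 0.00141491 = 226.103 N
2.329 cm → 0.02329 m
W = F × d = 226.103 × 0.02329 = 5.26594 J
In ft·lbf: 5.26594 / 1.35582 = 3.88395 ft·lbf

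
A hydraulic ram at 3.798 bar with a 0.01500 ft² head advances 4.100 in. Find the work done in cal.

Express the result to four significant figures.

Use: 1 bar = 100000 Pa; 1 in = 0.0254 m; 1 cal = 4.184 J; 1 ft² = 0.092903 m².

3.798 bar → 379800 Pa
0.01500 ft² → 0.00139354 m²
F = P × A = 379800 × 0.00139354 = 529.266 N
4.100 in → 0.10414 m
W = F × d = 529.266 × 0.10414 = 55.1178 J
In cal: 55.1178 / 4.184 = 13.1735 cal

13.17 cal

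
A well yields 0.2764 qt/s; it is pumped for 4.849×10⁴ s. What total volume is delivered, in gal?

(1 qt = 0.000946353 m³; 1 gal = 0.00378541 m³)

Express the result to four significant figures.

0.2764 qt/s → 2.61572×10⁻⁴ m³/s
V = Q × t = 2.61572×10⁻⁴ × 48490 = 12.6836 m³
In gal: 12.6836 / 0.00378541 = 3350.65 gal

3351 gal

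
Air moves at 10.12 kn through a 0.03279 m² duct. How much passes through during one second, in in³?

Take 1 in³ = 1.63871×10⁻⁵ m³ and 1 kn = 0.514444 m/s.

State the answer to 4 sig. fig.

10.12 kn × 0.514444 → 5.20617 m/s
V = v × A × t = 5.20617 m/s × 0.03279 m² × 1 s = 0.17071 m³
0.17071 m³ ÷ (1.63871×10⁻⁵ m³/in³) = 10417.3 in³

1.042×10⁴ in³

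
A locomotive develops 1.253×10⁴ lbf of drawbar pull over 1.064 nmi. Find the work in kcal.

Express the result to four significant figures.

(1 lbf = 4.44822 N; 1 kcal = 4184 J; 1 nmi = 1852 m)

2.625×10⁴ kcal

1.253×10⁴ lbf × 4.44822 → 55736.2 N
1.064 nmi × 1852 → 1970.53 m
W = F × d = 55736.2 N × 1970.53 m = 1.0983×10⁸ J
1.0983×10⁸ J ÷ (4184 J/kcal) = 26250 kcal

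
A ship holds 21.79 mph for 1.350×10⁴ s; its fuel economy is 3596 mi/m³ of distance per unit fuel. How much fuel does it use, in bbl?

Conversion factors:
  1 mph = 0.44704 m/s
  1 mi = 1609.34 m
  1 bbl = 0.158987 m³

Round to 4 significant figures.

0.1429 bbl

21.79 mph → 9.741 m/s
d = v × t = 9.741 × 13500 = 131504 m
3596 mi/m³ → 5.78719×10⁶ m/m³
V = d / (distance per unit fuel) = 131504 / 5.78719×10⁶ = 0.0227233 m³
In bbl: 0.0227233 / 0.158987 = 0.142926 bbl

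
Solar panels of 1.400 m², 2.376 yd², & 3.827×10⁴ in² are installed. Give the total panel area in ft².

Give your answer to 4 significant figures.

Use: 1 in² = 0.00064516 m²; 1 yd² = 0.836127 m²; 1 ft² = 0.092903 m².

302.2 ft²

1.400 m² (already m²)
2.376 yd² × 0.836127 = 1.98664 m²
3.827×10⁴ in² × 0.00064516 = 24.6903 m²
Sum: 1.4 + 1.98664 + 24.6903 = 28.0769 m²
In ft²: 28.0769 / 0.092903 = 302.217 ft²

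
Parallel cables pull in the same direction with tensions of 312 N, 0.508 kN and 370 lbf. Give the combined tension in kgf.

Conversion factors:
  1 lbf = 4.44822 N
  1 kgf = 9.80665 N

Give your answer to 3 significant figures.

251 kgf

312 N (already N)
0.508 kN × 1000 = 508 N
370 lbf × 4.44822 = 1645.84 N
Sum: 312 + 508 + 1645.84 = 2465.84 N
In kgf: 2465.84 / 9.80665 = 251.446 kgf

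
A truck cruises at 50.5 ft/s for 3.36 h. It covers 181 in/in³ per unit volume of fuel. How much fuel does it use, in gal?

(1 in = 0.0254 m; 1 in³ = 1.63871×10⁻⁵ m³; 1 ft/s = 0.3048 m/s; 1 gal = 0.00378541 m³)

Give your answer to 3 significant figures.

175 gal

50.5 ft/s → 15.3924 m/s
3.36 h → 12096 s
d = v × t = 15.3924 × 12096 = 186186 m
181 in/in³ → 280550 m/m³
V = d / (distance per unit fuel) = 186186 / 280550 = 0.663646 m³
In gal: 0.663646 / 0.00378541 = 175.317 gal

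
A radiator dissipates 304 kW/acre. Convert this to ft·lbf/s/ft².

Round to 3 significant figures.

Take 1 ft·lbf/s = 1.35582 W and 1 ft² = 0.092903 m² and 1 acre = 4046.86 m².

5.15 ft·lbf/s/ft²

304 kW/acre × 1000 W/kW ÷ 4046.86 m²/acre = 75.12 W/m²
75.12 W/m² ÷ 1.35582 W/ft·lbf/s × 0.092903 m²/ft² = 5.14735 ft·lbf/s/ft²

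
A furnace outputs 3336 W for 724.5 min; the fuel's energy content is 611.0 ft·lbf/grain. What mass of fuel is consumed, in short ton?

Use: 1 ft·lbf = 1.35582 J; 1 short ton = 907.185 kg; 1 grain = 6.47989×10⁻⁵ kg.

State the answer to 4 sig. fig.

724.5 min → 43470 s
E = P × t = 3336 × 43470 = 1.45016×10⁸ J
611.0 ft·lbf/grain → 1.27843×10⁷ J/kg
m = E / e_s = 1.45016×10⁸ / 1.27843×10⁷ = 11.3433 kg
In short ton: 11.3433 / 907.185 = 0.0125038 short ton

0.01250 short ton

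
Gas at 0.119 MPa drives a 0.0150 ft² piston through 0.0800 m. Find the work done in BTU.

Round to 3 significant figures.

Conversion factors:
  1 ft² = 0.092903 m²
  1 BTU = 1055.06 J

0.119 MPa → 119000 Pa
0.0150 ft² → 0.00139354 m²
F = P × A = 119000 × 0.00139354 = 165.831 N
W = F × d = 165.831 × 0.08 = 13.2665 J
In BTU: 13.2665 / 1055.06 = 0.0125742 BTU

0.0126 BTU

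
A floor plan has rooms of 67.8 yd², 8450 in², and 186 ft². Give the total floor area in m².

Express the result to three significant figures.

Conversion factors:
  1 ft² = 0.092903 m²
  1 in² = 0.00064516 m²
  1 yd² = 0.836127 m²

67.8 yd² × 0.836127 → 56.6894 m²
8450 in² × 0.00064516 → 5.4516 m²
186 ft² × 0.092903 → 17.28 m²
Combined: 56.6894 + 5.4516 + 17.28 = 79.421 m²

79.4 m²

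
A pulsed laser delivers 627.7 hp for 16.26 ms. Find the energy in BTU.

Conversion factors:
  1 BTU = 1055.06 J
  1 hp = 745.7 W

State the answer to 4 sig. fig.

627.7 hp × 745.7 = 468076 W
16.26 ms × 0.001 = 0.01626 s
E = P × t = 468076 W × 0.01626 s = 7610.92 J
7610.92 J ÷ (1055.06 J/BTU) = 7.21373 BTU

7.214 BTU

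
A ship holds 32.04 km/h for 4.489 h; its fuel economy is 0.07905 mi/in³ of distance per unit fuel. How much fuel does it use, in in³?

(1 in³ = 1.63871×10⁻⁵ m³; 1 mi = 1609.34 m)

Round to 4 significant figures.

32.04 km/h → 8.9 m/s
4.489 h → 16160.4 s
d = v × t = 8.9 × 16160.4 = 143828 m
0.07905 mi/in³ → 7.76332×10⁶ m/m³
V = d / (distance per unit fuel) = 143828 / 7.76332×10⁶ = 0.0185266 m³
In in³: 0.0185266 / 1.63871×10⁻⁵ = 1130.56 in³

1131 in³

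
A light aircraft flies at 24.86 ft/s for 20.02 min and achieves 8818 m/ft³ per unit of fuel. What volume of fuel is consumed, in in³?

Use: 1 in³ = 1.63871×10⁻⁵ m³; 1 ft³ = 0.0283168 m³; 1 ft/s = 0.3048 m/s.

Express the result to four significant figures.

24.86 ft/s → 7.57733 m/s
20.02 min → 1201.2 s
d = v × t = 7.57733 × 1201.2 = 9101.89 m
8818 m/ft³ → 311405 m/m³
V = d / (distance per unit fuel) = 9101.89 / 311405 = 0.0292285 m³
In in³: 0.0292285 / 1.63871×10⁻⁵ = 1783.63 in³

1784 in³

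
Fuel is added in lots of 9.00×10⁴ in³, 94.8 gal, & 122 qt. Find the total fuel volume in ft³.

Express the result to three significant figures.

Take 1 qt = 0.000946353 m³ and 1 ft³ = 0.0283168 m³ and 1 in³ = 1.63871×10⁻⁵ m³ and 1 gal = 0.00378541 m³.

9.00×10⁴ in³ × 1.63871×10⁻⁵ → 1.47484 m³
94.8 gal × 0.00378541 → 0.358857 m³
122 qt × 0.000946353 → 0.115455 m³
Total: 1.47484 + 0.358857 + 0.115455 = 1.94915 m³
In ft³: 1.94915 / 0.0283168 = 68.8337 ft³

68.8 ft³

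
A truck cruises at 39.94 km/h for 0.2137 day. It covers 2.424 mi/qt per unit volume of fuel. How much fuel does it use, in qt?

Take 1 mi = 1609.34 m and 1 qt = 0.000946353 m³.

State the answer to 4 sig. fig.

52.51 qt

39.94 km/h → 11.0944 m/s
0.2137 day → 18463.7 s
d = v × t = 11.0944 × 18463.7 = 204844 m
2.424 mi/qt → 4.12218×10⁶ m/m³
V = d / (distance per unit fuel) = 204844 / 4.12218×10⁶ = 0.0496931 m³
In qt: 0.0496931 / 0.000946353 = 52.5101 qt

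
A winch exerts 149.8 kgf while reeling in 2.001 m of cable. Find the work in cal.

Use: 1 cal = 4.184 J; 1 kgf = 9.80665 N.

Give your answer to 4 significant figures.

149.8 kgf × 9.80665 → 1469.04 N
W = F × d = 1469.04 N × 2.001 m = 2939.55 J
2939.55 J ÷ (4.184 J/cal) = 702.569 cal

702.6 cal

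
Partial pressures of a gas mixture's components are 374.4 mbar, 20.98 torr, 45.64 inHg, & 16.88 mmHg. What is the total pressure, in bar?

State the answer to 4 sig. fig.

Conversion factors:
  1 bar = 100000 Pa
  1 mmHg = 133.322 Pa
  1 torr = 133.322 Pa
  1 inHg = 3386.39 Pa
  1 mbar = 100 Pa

1.970 bar

374.4 mbar × 100 = 37440 Pa
20.98 torr × 133.322 = 2797.1 Pa
45.64 inHg × 3386.39 = 154555 Pa
16.88 mmHg × 133.322 = 2250.48 Pa
Sum: 37440 + 2797.1 + 154555 + 2250.48 = 197043 Pa
In bar: 197043 / 100000 = 1.97043 bar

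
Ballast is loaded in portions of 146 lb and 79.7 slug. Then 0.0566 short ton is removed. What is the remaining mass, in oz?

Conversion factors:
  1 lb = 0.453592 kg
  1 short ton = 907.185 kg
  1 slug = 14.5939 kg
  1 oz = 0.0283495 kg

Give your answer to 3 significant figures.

4.16×10⁴ oz

146 lb × 0.453592 → 66.2244 kg
79.7 slug × 14.5939 → 1163.13 kg
0.0566 short ton × 907.185 → 51.3467 kg
Net: 66.2244 + 1163.13 − 51.3467 = 1178.01 kg
In oz: 1178.01 / 0.0283495 = 41553.1 oz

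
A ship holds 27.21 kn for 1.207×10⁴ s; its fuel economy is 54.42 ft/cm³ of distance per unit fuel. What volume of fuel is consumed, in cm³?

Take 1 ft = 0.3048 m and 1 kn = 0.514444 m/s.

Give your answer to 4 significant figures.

27.21 kn → 13.998 m/s
d = v × t = 13.998 × 12070 = 168956 m
54.42 ft/cm³ → 1.65872×10⁷ m/m³
V = d / (distance per unit fuel) = 168956 / 1.65872×10⁷ = 0.0101859 m³
In cm³: 0.0101859 / 10⁻⁶ = 10185.9 cm³

1.019×10⁴ cm³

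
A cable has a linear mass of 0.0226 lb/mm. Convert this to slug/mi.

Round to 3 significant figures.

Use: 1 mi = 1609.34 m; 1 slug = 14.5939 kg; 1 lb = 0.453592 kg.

1130 slug/mi

0.0226 lb/mm × 0.453592 kg/lb ÷ 0.001 m/mm = 10.2512 kg/m
10.2512 kg/m ÷ 14.5939 kg/slug × 1609.34 m/mi = 1130.45 slug/mi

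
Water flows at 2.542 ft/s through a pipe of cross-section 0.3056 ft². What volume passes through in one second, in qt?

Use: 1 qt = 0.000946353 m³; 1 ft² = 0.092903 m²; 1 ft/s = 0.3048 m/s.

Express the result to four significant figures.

2.542 ft/s × 0.3048 → 0.774802 m/s
0.3056 ft² × 0.092903 → 0.0283912 m²
V = v × A × t = 0.774802 m/s × 0.0283912 m² × 1 s = 0.0219976 m³
0.0219976 m³ ÷ (0.000946353 m³/qt) = 23.2446 qt

23.24 qt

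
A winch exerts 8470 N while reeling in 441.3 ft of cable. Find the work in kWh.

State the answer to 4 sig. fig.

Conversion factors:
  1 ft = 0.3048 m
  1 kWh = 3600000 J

0.3165 kWh

441.3 ft × 0.3048 → 134.508 m
W = F × d = 8470 N × 134.508 m = 1.13928×10⁶ J
1.13928×10⁶ J ÷ (3600000 J/kWh) = 0.316467 kWh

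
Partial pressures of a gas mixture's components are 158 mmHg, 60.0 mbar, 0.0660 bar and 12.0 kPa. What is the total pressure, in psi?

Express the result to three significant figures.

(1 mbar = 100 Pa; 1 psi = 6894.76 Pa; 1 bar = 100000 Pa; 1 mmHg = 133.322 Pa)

6.62 psi

158 mmHg × 133.322 = 21064.9 Pa
60.0 mbar × 100 = 6000 Pa
0.0660 bar × 100000 = 6600 Pa
12.0 kPa × 1000 = 12000 Pa
Sum: 21064.9 + 6000 + 6600 + 12000 = 45664.9 Pa
In psi: 45664.9 / 6894.76 = 6.62313 psi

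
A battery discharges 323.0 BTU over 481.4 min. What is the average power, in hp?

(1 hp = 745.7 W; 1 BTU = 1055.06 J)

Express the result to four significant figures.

0.01582 hp

323.0 BTU × 1055.06 = 340784 J
481.4 min × 60 = 28884 s
P = E / t = 340784 J / 28884 s = 11.7984 W
11.7984 W ÷ (745.7 W/hp) = 0.0158219 hp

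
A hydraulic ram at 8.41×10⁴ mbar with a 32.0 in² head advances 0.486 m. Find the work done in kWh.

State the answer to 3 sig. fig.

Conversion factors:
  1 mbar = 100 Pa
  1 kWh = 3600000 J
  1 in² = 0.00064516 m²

8.41×10⁴ mbar → 8.41×10⁶ Pa
32.0 in² → 0.0206451 m²
F = P × A = 8.41×10⁶ × 0.0206451 = 173625 N
W = F × d = 173625 × 0.486 = 84381.8 J
In kWh: 84381.8 / 3600000 = 0.0234394 kWh

0.0234 kWh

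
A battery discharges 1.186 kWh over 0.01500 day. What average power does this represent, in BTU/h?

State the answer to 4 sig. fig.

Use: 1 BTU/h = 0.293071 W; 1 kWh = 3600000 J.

1.186 kWh × 3600000 = 4.2696×10⁶ J
0.01500 day × 86400 = 1296 s
P = E / t = 4.2696×10⁶ J / 1296 s = 3294.44 W
3294.44 W ÷ (0.293071 W/BTU/h) = 11241.1 BTU/h

1.124×10⁴ BTU/h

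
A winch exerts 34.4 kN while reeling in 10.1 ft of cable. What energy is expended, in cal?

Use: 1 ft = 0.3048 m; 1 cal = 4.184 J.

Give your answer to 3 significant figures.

2.53×10⁴ cal

34.4 kN × 1000 = 34400 N
10.1 ft × 0.3048 = 3.07848 m
W = F × d = 34400 N × 3.07848 m = 105900 J
105900 J ÷ (4.184 J/cal) = 25310.7 cal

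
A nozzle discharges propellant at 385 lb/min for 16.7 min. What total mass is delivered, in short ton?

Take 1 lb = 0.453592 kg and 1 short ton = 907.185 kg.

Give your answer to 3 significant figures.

3.21 short ton

385 lb/min → 2.91055 kg/s
16.7 min → 1002 s
m = ṁ × t = 2.91055 × 1002 = 2916.37 kg
In short ton: 2916.37 / 907.185 = 3.21475 short ton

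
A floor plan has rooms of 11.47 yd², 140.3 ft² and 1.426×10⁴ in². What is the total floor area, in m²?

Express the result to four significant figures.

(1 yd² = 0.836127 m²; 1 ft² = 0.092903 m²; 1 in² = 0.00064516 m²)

31.82 m²

11.47 yd² × 0.836127 = 9.59038 m²
140.3 ft² × 0.092903 = 13.0343 m²
1.426×10⁴ in² × 0.00064516 = 9.19998 m²
Sum: 9.59038 + 13.0343 + 9.19998 = 31.8247 m²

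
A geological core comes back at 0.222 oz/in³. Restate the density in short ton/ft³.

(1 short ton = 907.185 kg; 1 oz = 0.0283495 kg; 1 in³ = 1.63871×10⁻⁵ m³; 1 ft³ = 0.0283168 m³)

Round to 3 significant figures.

0.222 oz/in³ × 0.0283495 kg/oz ÷ 1.63871×10⁻⁵ m³/in³ = 384.058 kg/m³
384.058 kg/m³ ÷ 907.185 kg/short ton × 0.0283168 m³/ft³ = 0.011988 short ton/ft³

0.0120 short ton/ft³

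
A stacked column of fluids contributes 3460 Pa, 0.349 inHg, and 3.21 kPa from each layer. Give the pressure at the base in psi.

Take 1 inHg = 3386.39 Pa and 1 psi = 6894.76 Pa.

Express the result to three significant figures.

3460 Pa (already Pa)
0.349 inHg × 3386.39 = 1181.85 Pa
3.21 kPa × 1000 = 3210 Pa
Sum: 3460 + 1181.85 + 3210 = 7851.85 Pa
In psi: 7851.85 / 6894.76 = 1.13881 psi

1.14 psi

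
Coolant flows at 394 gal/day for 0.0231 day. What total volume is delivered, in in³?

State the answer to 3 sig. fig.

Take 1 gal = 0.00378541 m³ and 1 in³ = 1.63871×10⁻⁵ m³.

2100 in³

394 gal/day → 1.72622×10⁻⁵ m³/s
0.0231 day → 1995.84 s
V = Q × t = 1.72622×10⁻⁵ × 1995.84 = 0.0344526 m³
In in³: 0.0344526 / 1.63871×10⁻⁵ = 2102.42 in³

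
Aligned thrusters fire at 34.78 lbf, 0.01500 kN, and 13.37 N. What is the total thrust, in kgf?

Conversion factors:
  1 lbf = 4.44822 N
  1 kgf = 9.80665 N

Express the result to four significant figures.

34.78 lbf × 4.44822 = 154.709 N
0.01500 kN × 1000 = 15 N
13.37 N (already N)
Total: 154.709 + 15 + 13.37 = 183.079 N
In kgf: 183.079 / 9.80665 = 18.6689 kgf

18.67 kgf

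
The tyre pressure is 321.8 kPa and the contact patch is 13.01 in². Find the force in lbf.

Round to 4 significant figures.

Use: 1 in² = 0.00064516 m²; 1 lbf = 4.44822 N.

321.8 kPa × 1000 = 321800 Pa
13.01 in² × 0.00064516 = 0.00839353 m²
F = P × A = 321800 Pa × 0.00839353 m² = 2701.04 N
2701.04 N ÷ (4.44822 N/lbf) = 607.218 lbf

607.2 lbf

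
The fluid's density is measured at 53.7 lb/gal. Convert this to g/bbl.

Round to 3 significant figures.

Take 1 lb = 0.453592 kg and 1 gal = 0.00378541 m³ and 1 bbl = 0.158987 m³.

1.02×10⁶ g/bbl

53.7 lb/gal × 0.453592 kg/lb ÷ 0.00378541 m³/gal = 6434.68 kg/m³
6434.68 kg/m³ ÷ 0.001 kg/g × 0.158987 m³/bbl = 1.02303×10⁶ g/bbl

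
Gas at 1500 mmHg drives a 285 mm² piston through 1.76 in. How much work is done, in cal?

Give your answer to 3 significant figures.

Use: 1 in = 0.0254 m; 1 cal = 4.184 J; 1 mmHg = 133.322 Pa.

0.609 cal

1500 mmHg → 199983 Pa
285 mm² → 2.85×10⁻⁴ m²
F = P × A = 199983 × 2.85×10⁻⁴ = 56.9952 N
1.76 in → 0.044704 m
W = F × d = 56.9952 × 0.044704 = 2.54791 J
In cal: 2.54791 / 4.184 = 0.608965 cal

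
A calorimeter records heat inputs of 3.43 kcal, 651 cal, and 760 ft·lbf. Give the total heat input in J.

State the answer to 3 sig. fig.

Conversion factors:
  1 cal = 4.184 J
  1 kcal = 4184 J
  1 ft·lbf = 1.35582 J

1.81×10⁴ J

3.43 kcal × 4184 → 14351.1 J
651 cal × 4.184 → 2723.78 J
760 ft·lbf × 1.35582 → 1030.42 J
Total: 14351.1 + 2723.78 + 1030.42 = 18105.3 J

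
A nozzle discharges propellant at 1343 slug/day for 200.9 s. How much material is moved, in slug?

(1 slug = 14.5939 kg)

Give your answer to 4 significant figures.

3.123 slug

1343 slug/day → 0.226847 kg/s
m = ṁ × t = 0.226847 × 200.9 = 45.5736 kg
In slug: 45.5736 / 14.5939 = 3.12278 slug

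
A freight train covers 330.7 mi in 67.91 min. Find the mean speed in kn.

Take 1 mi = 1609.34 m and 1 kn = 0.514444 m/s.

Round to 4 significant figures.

330.7 mi × 1609.34 = 532209 m
67.91 min × 60 = 4074.6 s
v = d / t = 532209 m / 4074.6 s = 130.616 m/s
130.616 m/s ÷ (0.514444 m/s/kn) = 253.897 kn

253.9 kn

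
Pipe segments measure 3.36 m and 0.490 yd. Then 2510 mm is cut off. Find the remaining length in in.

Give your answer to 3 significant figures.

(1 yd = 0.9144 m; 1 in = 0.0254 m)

51.1 in

3.36 m (already m)
0.490 yd × 0.9144 = 0.448056 m
2510 mm × 0.001 = 2.51 m
Sum: 3.36 + 0.448056 − 2.51 = 1.29806 m
In in: 1.29806 / 0.0254 = 51.1047 in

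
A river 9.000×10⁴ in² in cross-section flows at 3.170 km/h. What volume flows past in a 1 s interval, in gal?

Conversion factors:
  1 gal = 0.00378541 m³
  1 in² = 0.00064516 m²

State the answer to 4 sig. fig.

1.351×10⁴ gal

3.170 km/h × (1/3.6) = 0.880556 m/s
9.000×10⁴ in² × 0.00064516 = 58.0644 m²
V = v × A × t = 0.880556 m/s × 58.0644 m² × 1 s = 51.129 m³
51.129 m³ ÷ (0.00378541 m³/gal) = 13506.9 gal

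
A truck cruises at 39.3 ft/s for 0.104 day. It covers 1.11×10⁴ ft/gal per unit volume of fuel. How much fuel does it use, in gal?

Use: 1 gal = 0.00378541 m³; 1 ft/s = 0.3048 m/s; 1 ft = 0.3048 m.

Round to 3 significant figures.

31.8 gal

39.3 ft/s → 11.9786 m/s
0.104 day → 8985.6 s
d = v × t = 11.9786 × 8985.6 = 107635 m
1.11×10⁴ ft/gal → 893768 m/m³
V = d / (distance per unit fuel) = 107635 / 893768 = 0.120428 m³
In gal: 0.120428 / 0.00378541 = 31.8137 gal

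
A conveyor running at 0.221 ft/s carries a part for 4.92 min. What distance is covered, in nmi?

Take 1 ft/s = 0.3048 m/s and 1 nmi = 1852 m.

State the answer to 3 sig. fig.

0.221 ft/s × 0.3048 → 0.0673608 m/s
4.92 min × 60 → 295.2 s
d = v × t = 0.0673608 m/s × 295.2 s = 19.8849 m
19.8849 m ÷ (1852 m/nmi) = 0.010737 nmi

0.0107 nmi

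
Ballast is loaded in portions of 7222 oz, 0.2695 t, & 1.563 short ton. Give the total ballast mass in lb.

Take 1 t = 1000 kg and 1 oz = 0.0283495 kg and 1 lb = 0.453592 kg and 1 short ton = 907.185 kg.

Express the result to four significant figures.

7222 oz × 0.0283495 = 204.74 kg
0.2695 t × 1000 = 269.5 kg
1.563 short ton × 907.185 = 1417.93 kg
Total: 204.74 + 269.5 + 1417.93 = 1892.17 kg
In lb: 1892.17 / 0.453592 = 4171.52 lb

4172 lb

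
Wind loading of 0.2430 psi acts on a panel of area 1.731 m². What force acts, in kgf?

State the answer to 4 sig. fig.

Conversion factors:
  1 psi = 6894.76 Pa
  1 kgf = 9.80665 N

0.2430 psi × 6894.76 → 1675.43 Pa
F = P × A = 1675.43 Pa × 1.731 m² = 2900.17 N
2900.17 N ÷ (9.80665 N/kgf) = 295.735 kgf

295.7 kgf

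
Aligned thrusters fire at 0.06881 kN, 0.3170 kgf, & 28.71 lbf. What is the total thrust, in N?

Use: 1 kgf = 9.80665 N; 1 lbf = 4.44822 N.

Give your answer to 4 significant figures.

199.6 N

0.06881 kN × 1000 → 68.81 N
0.3170 kgf × 9.80665 → 3.10871 N
28.71 lbf × 4.44822 → 127.708 N
Combined: 68.81 + 3.10871 + 127.708 = 199.627 N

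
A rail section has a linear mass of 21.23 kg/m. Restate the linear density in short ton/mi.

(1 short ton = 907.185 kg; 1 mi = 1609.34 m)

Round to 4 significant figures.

37.66 short ton/mi

21.23 kg/m is already 21.23 kg/m
21.23 kg/m ÷ 907.185 kg/short ton × 1609.34 m/mi = 37.6619 short ton/mi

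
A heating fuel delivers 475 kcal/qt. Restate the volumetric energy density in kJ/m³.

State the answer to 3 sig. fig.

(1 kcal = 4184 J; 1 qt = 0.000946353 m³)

475 kcal/qt × 4184 J/kcal ÷ 0.000946353 m³/qt = 2.10006×10⁹ J/m³
2.10006×10⁹ J/m³ ÷ 1000 J/kJ = 2.10006×10⁶ kJ/m³

2.10×10⁶ kJ/m³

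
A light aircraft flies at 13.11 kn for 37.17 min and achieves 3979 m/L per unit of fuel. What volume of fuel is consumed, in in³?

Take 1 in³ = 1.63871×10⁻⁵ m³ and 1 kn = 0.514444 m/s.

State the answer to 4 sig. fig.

230.7 in³

13.11 kn → 6.74436 m/s
37.17 min → 2230.2 s
d = v × t = 6.74436 × 2230.2 = 15041.3 m
3979 m/L → 3.979×10⁶ m/m³
V = d / (distance per unit fuel) = 15041.3 / 3.979×10⁶ = 0.00378017 m³
In in³: 0.00378017 / 1.63871×10⁻⁵ = 230.68 in³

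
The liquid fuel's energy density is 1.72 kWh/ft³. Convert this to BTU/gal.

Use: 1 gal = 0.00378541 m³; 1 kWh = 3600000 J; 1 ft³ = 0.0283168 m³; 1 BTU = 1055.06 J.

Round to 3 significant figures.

785 BTU/gal

1.72 kWh/ft³ × 3600000 J/kWh ÷ 0.0283168 m³/ft³ = 2.18669×10⁸ J/m³
2.18669×10⁸ J/m³ ÷ 1055.06 J/BTU × 0.00378541 m³/gal = 784.554 BTU/gal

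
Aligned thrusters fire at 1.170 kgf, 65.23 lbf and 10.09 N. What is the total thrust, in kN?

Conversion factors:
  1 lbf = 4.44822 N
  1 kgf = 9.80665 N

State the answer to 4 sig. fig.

0.3117 kN

1.170 kgf × 9.80665 = 11.4738 N
65.23 lbf × 4.44822 = 290.157 N
10.09 N (already N)
Total: 11.4738 + 290.157 + 10.09 = 311.721 N
In kN: 311.721 / 1000 = 0.311721 kN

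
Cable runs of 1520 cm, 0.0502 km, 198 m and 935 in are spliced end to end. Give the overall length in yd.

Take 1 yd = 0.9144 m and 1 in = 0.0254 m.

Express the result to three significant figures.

1520 cm × 0.01 = 15.2 m
0.0502 km × 1000 = 50.2 m
198 m (already m)
935 in × 0.0254 = 23.749 m
Total: 15.2 + 50.2 + 198 + 23.749 = 287.149 m
In yd: 287.149 / 0.9144 = 314.03 yd

314 yd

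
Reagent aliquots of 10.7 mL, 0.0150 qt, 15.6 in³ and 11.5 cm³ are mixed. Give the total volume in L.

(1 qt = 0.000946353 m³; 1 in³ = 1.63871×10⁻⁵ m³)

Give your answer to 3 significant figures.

0.292 L

10.7 mL × 10⁻⁶ = 1.07×10⁻⁵ m³
0.0150 qt × 0.000946353 = 1.41953×10⁻⁵ m³
15.6 in³ × 1.63871×10⁻⁵ = 2.55639×10⁻⁴ m³
11.5 cm³ × 10⁻⁶ = 1.15×10⁻⁵ m³
Total: 1.07×10⁻⁵ + 1.41953×10⁻⁵ + 2.55639×10⁻⁴ + 1.15×10⁻⁵ = 2.92034×10⁻⁴ m³
In L: 2.92034×10⁻⁴ / 0.001 = 0.292034 L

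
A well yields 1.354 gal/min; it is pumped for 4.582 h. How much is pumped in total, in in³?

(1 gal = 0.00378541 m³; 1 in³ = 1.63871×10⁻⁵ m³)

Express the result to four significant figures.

1.354 gal/min → 8.54241×10⁻⁵ m³/s
4.582 h → 16495.2 s
V = Q × t = 8.54241×10⁻⁵ × 16495.2 = 1.40909 m³
In in³: 1.40909 / 1.63871×10⁻⁵ = 85987.8 in³

8.599×10⁴ in³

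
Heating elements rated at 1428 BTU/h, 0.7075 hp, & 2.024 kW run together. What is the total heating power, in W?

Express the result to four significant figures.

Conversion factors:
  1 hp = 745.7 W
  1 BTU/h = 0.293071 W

1428 BTU/h × 0.293071 = 418.505 W
0.7075 hp × 745.7 = 527.583 W
2.024 kW × 1000 = 2024 W
Combined: 418.505 + 527.583 + 2024 = 2970.09 W

2970 W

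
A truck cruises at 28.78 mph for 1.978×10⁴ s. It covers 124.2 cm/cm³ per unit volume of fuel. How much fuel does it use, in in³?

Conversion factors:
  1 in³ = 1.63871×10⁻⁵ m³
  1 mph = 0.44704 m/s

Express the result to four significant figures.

28.78 mph → 12.8658 m/s
d = v × t = 12.8658 × 19780 = 254486 m
124.2 cm/cm³ → 1.242×10⁶ m/m³
V = d / (distance per unit fuel) = 254486 / 1.242×10⁶ = 0.2049 m³
In in³: 0.2049 / 1.63871×10⁻⁵ = 12503.7 in³

1.250×10⁴ in³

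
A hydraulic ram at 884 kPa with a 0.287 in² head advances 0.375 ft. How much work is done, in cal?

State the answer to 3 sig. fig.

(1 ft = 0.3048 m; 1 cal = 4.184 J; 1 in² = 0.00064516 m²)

884 kPa → 884000 Pa
0.287 in² → 1.85161×10⁻⁴ m²
F = P × A = 884000 × 1.85161×10⁻⁴ = 163.682 N
0.375 ft → 0.1143 m
W = F × d = 163.682 × 0.1143 = 18.7089 J
In cal: 18.7089 / 4.184 = 4.47153 cal

4.47 cal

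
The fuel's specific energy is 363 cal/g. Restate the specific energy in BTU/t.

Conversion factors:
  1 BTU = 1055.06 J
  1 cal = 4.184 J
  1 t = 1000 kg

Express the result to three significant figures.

363 cal/g × 4.184 J/cal ÷ 0.001 kg/g = 1.51879×10⁶ J/kg
1.51879×10⁶ J/kg ÷ 1055.06 J/BTU × 1000 kg/t = 1.43953×10⁶ BTU/t

1.44×10⁶ BTU/t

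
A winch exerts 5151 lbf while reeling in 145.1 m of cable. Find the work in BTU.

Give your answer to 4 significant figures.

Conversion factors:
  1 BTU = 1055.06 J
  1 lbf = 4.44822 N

3151 BTU

5151 lbf × 4.44822 → 22912.8 N
W = F × d = 22912.8 N × 145.1 m = 3.32465×10⁶ J
3.32465×10⁶ J ÷ (1055.06 J/BTU) = 3151.15 BTU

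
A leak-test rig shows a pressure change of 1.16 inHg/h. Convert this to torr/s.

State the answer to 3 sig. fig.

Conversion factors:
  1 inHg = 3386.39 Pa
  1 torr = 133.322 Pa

1.16 inHg/h × 3386.39 Pa/inHg ÷ 3600 s/h = 1.09117 Pa/s
1.09117 Pa/s ÷ 133.322 Pa/torr = 0.00818447 torr/s

0.00818 torr/s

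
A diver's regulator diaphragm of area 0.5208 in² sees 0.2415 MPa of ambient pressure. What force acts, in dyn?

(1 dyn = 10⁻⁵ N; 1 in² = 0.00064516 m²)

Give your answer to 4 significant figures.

0.2415 MPa × 1000000 → 241500 Pa
0.5208 in² × 0.00064516 → 3.35999×10⁻⁴ m²
F = P × A = 241500 Pa × 3.35999×10⁻⁴ m² = 81.1438 N
81.1438 N ÷ (10⁻⁵ N/dyn) = 8.11438×10⁶ dyn

8.114×10⁶ dyn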